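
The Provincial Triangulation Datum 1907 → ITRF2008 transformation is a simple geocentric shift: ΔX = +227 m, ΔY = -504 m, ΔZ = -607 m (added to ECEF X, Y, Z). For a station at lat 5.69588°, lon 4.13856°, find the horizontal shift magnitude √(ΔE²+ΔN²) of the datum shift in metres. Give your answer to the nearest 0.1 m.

810.8 m

At φ = 5.69588°, λ = 4.13856°: sin φ = 0.099248, cos φ = 0.995063, sin λ = 0.072169, cos λ = 0.997392.
ΔE = −sin λ·ΔX + cos λ·ΔY = −(0.072169)·(227) + (0.997392)·(-504) = -519.07 m.
ΔN = −sin φ cos λ·ΔX − sin φ sin λ·ΔY + cos φ·ΔZ = −(0.099248)(0.997392)(227) − (0.099248)(0.072169)(-504) + (0.995063)(-607) = -622.86 m.
Horizontal magnitude = √(ΔE² + ΔN²) = √((-519.07)² + (-622.86)²) = 810.80 m.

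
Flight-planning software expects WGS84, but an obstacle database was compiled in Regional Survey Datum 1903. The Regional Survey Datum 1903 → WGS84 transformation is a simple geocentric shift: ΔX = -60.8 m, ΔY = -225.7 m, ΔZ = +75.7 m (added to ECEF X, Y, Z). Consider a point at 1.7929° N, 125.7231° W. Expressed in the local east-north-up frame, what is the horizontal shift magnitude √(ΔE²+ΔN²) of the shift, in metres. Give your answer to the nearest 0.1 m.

The local east axis at (φ, λ) is (−sin λ, cos λ, 0), so ΔE = −sin(-125.7231°)·(-60.8) + cos(-125.7231°)·(-225.7) = 82.42 m.
The local north axis is (−sin φ cos λ, −sin φ sin λ, cos φ), giving ΔN = -1.111 − 5.733 + 75.663 = 68.82 m.
Horizontal magnitude = √(ΔE² + ΔN²) = √(82.42² + 68.82²) = 107.37 m.

107.4 m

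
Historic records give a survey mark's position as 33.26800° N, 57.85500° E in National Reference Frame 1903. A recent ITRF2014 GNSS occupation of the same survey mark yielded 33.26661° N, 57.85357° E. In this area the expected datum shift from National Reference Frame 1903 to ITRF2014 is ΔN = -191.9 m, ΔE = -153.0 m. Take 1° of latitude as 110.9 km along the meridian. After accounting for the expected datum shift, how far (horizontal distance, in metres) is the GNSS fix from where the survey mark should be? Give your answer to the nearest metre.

Observed coordinate differences: Δφ = -0.00139°, Δλ = -0.00143°.
Converting to metres (1° lat = 110900 m, cos φ = 0.836114): observed ΔN = -154.2 m, observed ΔE = -132.6 m.
Subtracting the expected shift leaves a residual of -154.2 − (-191.9) = 37.7 m north and -132.6 − (-153.0) = 20.4 m east.
Residual distance = √(37.7² + 20.4²) = 42.9 m.

43 m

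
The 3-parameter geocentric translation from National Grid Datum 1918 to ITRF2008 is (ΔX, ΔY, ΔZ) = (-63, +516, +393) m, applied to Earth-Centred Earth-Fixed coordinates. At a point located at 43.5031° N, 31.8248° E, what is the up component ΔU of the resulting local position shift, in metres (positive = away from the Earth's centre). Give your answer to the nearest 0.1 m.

At φ = 43.5031°, λ = 31.8248°: sin φ = 0.688394, cos φ = 0.725337, sin λ = 0.527324, cos λ = 0.849665.
ΔU = cos φ cos λ·ΔX + cos φ sin λ·ΔY + sin φ·ΔZ = (0.725337)(0.849665)(-63) + (0.725337)(0.527324)(516) + (0.688394)(393) = 429.08 m.

ΔU = 429.1 m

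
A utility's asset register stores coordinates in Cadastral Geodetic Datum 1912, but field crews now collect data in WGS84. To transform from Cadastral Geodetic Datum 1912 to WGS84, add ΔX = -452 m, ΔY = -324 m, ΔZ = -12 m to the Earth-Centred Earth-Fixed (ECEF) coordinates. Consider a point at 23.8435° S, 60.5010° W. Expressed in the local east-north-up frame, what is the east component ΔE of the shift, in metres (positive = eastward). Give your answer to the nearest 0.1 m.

At φ = -23.8435°, λ = -60.5010°: sin φ = -0.404240, cos φ = 0.914653, sin λ = -0.870364, cos λ = 0.492408.
ΔE = −sin λ·ΔX + cos λ·ΔY = −(-0.870364)·(-452) + (0.492408)·(-324) = -552.94 m.

ΔE = -552.9 m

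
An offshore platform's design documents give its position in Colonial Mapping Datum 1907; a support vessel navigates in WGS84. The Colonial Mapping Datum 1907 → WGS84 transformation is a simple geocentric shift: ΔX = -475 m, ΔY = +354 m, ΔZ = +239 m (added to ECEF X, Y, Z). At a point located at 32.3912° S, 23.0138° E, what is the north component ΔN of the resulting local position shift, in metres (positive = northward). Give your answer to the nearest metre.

At φ = -32.3912°, λ = 23.0138°: sin φ = -0.535697, cos φ = 0.844410, sin λ = 0.390953, cos λ = 0.920411.
ΔN = −sin φ cos λ·ΔX − sin φ sin λ·ΔY + cos φ·ΔZ = −(-0.535697)(0.920411)(-475) − (-0.535697)(0.390953)(354) + (0.844410)(239) = 41.75 m.

ΔN = 42 m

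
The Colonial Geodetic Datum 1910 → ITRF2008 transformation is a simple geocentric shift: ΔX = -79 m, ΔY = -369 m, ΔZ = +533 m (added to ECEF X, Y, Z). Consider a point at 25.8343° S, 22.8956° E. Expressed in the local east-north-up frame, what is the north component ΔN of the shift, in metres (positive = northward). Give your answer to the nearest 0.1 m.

The local north axis is (−sin φ cos λ, −sin φ sin λ, cos φ), giving ΔN = -31.714 − 62.559 + 479.731 = 385.46 m.

ΔN = 385.5 m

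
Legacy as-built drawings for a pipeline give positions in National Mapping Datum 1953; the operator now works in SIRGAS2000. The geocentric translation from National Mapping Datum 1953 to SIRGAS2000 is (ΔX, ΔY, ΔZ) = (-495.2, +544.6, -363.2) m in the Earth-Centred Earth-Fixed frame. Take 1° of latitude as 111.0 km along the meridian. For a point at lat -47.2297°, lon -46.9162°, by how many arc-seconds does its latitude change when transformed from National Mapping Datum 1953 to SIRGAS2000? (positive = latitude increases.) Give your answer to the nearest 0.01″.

sin φ = -0.734082, cos φ = 0.679061, sin λ = -0.730355, cos λ = 0.683067.
North component: ΔN = −sin φ cos λ·ΔX − sin φ sin λ·ΔY + cos φ·ΔZ = −(-0.734082)(0.683067)(-495.2) − (-0.734082)(-0.730355)(544.6) + (0.679061)(-363.2) = -786.92 m.
1° of latitude spans 111000 m, so Δφ = -786.92 / 111000 × 3600 = -25.522″.

Δφ = -25.52″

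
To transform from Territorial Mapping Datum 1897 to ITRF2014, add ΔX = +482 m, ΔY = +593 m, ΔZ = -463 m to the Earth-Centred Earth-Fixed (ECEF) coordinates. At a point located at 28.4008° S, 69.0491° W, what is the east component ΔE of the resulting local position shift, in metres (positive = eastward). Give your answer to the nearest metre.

ΔE = 662 m

At φ = -28.4008°, λ = -69.0491°: sin φ = -0.475636, cos φ = 0.879642, sin λ = -0.933887, cos λ = 0.357568.
ΔE = −sin λ·ΔX + cos λ·ΔY = −(-0.933887)·(482) + (0.357568)·(593) = 662.17 m.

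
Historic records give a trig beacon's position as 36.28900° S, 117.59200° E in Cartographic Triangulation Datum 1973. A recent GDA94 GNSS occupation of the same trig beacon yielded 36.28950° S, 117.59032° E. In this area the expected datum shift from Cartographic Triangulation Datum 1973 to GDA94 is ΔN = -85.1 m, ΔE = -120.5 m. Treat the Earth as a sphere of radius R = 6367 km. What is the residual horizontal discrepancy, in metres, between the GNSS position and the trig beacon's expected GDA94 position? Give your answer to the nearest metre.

42 m

Observed coordinate differences: Δφ = -0.00050°, Δλ = -0.00168°.
Converting to metres (1° lat = 111125 m, cos φ = 0.806042): observed ΔN = -55.6 m, observed ΔE = -150.5 m.
Subtracting the expected shift leaves a residual of -55.6 − (-85.1) = 29.5 m north and -150.5 − (-120.5) = -30.0 m east.
Residual distance = √(29.5² + (-30.0)²) = 42.1 m.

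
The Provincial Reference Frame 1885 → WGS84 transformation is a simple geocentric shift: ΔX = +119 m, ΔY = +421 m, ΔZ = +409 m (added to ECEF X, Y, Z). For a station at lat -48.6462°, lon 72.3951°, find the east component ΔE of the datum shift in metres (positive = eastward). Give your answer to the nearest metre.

At φ = -48.6462°, λ = 72.3951°: sin φ = -0.750644, cos φ = 0.660707, sin λ = 0.953165, cos λ = 0.302451.
ΔE = −sin λ·ΔX + cos λ·ΔY = −(0.953165)·(119) + (0.302451)·(421) = 13.91 m.

ΔE = 14 m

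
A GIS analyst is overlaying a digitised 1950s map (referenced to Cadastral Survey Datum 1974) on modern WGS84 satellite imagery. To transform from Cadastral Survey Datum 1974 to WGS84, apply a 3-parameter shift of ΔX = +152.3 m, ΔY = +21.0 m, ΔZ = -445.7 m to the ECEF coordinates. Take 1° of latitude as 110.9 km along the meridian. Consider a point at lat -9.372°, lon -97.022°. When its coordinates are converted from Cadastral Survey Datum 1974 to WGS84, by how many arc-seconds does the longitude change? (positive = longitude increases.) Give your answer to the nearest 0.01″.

sin φ = -0.162844, cos φ = 0.986652, sin λ = -0.992499, cos λ = -0.122250.
East component: ΔE = −sin λ·ΔX + cos λ·ΔY = −(-0.992499)(152.3) + (-0.122250)(21.0) = 148.59 m.
1° of latitude spans 110900 m; at latitude φ, 1° of longitude spans that × cos φ = 109419.7 m, so Δλ = 148.59 / 109419.7 × 3600 = 4.889″.

Δλ = 4.89″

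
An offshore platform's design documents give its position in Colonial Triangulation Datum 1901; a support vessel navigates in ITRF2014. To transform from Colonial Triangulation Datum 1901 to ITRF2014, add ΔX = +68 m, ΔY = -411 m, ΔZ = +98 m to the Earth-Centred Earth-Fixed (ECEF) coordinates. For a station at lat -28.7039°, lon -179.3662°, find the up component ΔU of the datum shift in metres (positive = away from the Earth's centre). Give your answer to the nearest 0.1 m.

At φ = -28.7039°, λ = -179.3662°: sin φ = -0.480283, cos φ = 0.877113, sin λ = -0.011062, cos λ = -0.999939.
ΔU = cos φ cos λ·ΔX + cos φ sin λ·ΔY + sin φ·ΔZ = (0.877113)(-0.999939)(68) + (0.877113)(-0.011062)(-411) + (-0.480283)(98) = -102.72 m.

ΔU = -102.7 m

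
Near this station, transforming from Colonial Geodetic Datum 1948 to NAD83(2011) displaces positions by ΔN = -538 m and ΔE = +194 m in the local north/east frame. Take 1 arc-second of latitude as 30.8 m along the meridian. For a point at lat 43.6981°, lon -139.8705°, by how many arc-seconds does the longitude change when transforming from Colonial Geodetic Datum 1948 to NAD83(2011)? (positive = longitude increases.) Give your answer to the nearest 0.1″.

Δλ = 8.7″

At latitude 43.6981°, cos φ = 0.722990.
1″ of longitude at this latitude = 30.80 × cos φ = 22.2681 m, so Δλ = 194.0 / 22.2681 = 8.712″.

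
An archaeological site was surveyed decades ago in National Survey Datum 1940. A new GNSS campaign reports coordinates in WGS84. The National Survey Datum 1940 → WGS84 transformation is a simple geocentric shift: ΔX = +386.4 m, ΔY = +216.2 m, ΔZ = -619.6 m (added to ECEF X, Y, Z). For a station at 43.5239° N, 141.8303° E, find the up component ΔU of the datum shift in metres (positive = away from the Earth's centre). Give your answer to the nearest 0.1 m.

At φ = 43.5239°, λ = 141.8303°: sin φ = 0.688657, cos φ = 0.725087, sin λ = 0.617993, cos λ = -0.786184.
ΔU = cos φ cos λ·ΔX + cos φ sin λ·ΔY + sin φ·ΔZ = (0.725087)(-0.786184)(386.4) + (0.725087)(0.617993)(216.2) + (0.688657)(-619.6) = -550.08 m.

ΔU = -550.1 m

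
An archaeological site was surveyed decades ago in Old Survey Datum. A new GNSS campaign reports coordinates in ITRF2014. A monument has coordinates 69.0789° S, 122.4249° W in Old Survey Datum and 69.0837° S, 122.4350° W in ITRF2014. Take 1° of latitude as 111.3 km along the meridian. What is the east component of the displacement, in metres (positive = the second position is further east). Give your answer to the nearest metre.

Δφ = -69.0837° − -69.0789° = -0.0048°; Δλ = -122.4350° − -122.4249° = -0.0101°.
ΔN = Δφ × 111300 = -534.2 m; ΔE = Δλ × 111300 × cos(-69.0789°) = -0.0101 × 111300 × 0.357082 = -401.4 m.

ΔE = -401 m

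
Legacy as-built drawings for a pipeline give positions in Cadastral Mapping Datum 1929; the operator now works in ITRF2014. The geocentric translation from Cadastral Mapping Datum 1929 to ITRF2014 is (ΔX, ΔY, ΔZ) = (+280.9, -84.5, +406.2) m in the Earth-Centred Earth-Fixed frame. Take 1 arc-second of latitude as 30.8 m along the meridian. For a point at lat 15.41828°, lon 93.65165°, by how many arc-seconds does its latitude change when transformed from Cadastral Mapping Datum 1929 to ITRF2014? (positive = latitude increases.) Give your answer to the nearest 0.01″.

Δφ = 13.60″

sin φ = 0.265864, cos φ = 0.964011, sin λ = 0.997970, cos λ = -0.063690.
North component: ΔN = −sin φ cos λ·ΔX − sin φ sin λ·ΔY + cos φ·ΔZ = −(0.265864)(-0.063690)(280.9) − (0.265864)(0.997970)(-84.5) + (0.964011)(406.2) = 418.76 m.
1° of latitude spans 3600 × 30.80 = 110880 m, so Δφ = 418.76 / 110880 × 3600 = 13.596″.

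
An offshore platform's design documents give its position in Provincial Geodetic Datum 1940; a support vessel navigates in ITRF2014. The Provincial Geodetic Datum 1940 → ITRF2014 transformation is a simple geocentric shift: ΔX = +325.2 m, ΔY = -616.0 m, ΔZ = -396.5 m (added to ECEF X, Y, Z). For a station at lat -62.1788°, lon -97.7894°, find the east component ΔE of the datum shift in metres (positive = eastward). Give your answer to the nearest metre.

At φ = -62.1788°, λ = -97.7894°: sin φ = -0.884408, cos φ = 0.466714, sin λ = -0.990773, cos λ = -0.135532.
ΔE = −sin λ·ΔX + cos λ·ΔY = −(-0.990773)·(325.2) + (-0.135532)·(-616.0) = 405.69 m.

ΔE = 406 m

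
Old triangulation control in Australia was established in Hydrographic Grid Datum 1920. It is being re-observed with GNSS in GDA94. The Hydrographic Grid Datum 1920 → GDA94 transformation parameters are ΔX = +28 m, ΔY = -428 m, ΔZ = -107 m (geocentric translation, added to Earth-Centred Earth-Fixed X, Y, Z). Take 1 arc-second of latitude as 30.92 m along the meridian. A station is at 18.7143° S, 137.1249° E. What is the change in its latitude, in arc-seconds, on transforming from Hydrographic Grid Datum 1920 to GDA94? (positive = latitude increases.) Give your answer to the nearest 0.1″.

Δφ = -6.5″

sin φ = -0.320849, cos φ = 0.947130, sin λ = 0.680402, cos λ = -0.732839.
North component: ΔN = −sin φ cos λ·ΔX − sin φ sin λ·ΔY + cos φ·ΔZ = −(-0.320849)(-0.732839)(28) − (-0.320849)(0.680402)(-428) + (0.947130)(-107) = -201.36 m.
1° of latitude spans 3600 × 30.92 = 111312 m, so Δφ = -201.36 / 111312 × 3600 = -6.512″.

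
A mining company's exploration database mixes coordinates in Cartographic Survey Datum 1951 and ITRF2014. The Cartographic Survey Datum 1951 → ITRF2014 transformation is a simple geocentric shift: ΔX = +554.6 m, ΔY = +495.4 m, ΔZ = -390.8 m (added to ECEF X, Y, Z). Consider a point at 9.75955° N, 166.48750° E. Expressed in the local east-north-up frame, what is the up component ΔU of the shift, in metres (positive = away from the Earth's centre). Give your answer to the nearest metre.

At φ = 9.75955°, λ = 166.48750°: sin φ = 0.169514, cos φ = 0.985528, sin λ = 0.233657, cos λ = -0.972319.
ΔU = cos φ cos λ·ΔX + cos φ sin λ·ΔY + sin φ·ΔZ = (0.985528)(-0.972319)(554.6) + (0.985528)(0.233657)(495.4) + (0.169514)(-390.8) = -483.61 m.

ΔU = -484 m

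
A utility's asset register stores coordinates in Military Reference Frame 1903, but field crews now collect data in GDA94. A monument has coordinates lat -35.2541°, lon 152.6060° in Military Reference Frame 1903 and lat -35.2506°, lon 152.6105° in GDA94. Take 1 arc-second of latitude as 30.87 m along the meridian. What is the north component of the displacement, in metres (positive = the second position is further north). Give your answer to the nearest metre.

Δφ = -35.2506° − -35.2541° = +0.0035°; Δλ = 152.6105° − 152.6060° = +0.0045°.
1° of latitude = 3600 × 30.87 = 111132 m.
ΔN = Δφ × 111132 = 389.0 m; ΔE = Δλ × 111132 × cos(-35.2541°) = +0.0045 × 111132 × 0.816600 = 408.4 m.

ΔN = 389 m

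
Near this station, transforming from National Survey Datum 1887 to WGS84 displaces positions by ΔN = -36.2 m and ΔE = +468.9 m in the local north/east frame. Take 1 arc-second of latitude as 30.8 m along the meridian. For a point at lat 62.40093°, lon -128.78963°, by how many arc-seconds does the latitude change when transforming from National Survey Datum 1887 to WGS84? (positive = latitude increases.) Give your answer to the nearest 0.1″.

1″ of latitude = 30.80 m, so Δφ = -36.2 / 30.80 = -1.175″.

Δφ = -1.2″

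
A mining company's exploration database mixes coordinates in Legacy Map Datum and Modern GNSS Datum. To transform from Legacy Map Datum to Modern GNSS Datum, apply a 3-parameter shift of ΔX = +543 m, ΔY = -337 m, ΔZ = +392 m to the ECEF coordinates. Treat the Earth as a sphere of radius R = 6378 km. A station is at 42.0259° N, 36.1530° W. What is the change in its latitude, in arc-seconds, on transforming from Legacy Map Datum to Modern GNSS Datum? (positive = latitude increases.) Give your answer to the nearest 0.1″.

Δφ = -4.4″

sin φ = 0.669466, cos φ = 0.742842, sin λ = -0.589944, cos λ = 0.807445.
North component: ΔN = −sin φ cos λ·ΔX − sin φ sin λ·ΔY + cos φ·ΔZ = −(0.669466)(0.807445)(543) − (0.669466)(-0.589944)(-337) + (0.742842)(392) = -135.43 m.
1° of latitude spans πR/180 = 111317 m, so Δφ = -135.43 / 111317 × 3600 = -4.380″.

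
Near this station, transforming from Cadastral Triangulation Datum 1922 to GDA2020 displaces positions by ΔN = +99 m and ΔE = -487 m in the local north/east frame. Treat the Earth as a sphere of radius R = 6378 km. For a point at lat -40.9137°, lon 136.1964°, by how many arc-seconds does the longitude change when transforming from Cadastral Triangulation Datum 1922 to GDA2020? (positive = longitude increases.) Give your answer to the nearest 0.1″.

Δλ = -20.8″

At latitude -40.9137°, cos φ = 0.755697.
One radian of longitude at latitude φ spans R cos φ, so Δλ = ΔE / (R cos φ) = -487.0 / (6378000 × 0.755697) = -1.0104e-04 rad = -20.841″.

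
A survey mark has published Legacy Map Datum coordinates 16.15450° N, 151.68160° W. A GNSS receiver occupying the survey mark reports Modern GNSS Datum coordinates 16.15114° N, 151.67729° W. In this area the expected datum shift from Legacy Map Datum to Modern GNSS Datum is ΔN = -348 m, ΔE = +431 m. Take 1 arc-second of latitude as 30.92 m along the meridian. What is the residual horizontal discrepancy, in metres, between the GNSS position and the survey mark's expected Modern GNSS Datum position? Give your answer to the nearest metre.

40 m

Observed coordinate differences: Δφ = -0.00336°, Δλ = +0.00431°.
Converting to metres (1° lat = 111312 m, cos φ = 0.960515): observed ΔN = -374.0 m, observed ΔE = 460.8 m.
Subtracting the expected shift leaves a residual of -374.0 − (-348) = -26.0 m north and 460.8 − (431) = 29.8 m east.
Residual distance = √((-26.0)² + 29.8²) = 39.6 m.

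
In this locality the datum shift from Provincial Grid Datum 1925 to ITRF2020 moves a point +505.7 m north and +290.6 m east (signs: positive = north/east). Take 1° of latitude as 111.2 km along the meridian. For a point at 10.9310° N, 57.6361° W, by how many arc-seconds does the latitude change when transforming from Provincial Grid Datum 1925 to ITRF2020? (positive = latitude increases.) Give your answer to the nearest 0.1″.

Δφ = 16.4″

1° of latitude = 111.2 km, so Δφ = 505.7 / 111200 = 0.0045477° = 16.372″.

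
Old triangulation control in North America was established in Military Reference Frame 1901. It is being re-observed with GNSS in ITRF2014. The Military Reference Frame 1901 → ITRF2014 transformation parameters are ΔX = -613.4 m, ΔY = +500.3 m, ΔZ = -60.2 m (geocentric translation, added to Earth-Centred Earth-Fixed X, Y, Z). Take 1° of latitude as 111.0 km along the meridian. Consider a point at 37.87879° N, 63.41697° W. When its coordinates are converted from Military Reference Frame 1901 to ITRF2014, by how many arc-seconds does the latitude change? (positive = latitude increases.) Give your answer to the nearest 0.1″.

sin φ = 0.613993, cos φ = 0.789311, sin λ = -0.894287, cos λ = 0.447494.
North component: ΔN = −sin φ cos λ·ΔX − sin φ sin λ·ΔY + cos φ·ΔZ = −(0.613993)(0.447494)(-613.4) − (0.613993)(-0.894287)(500.3) + (0.789311)(-60.2) = 395.73 m.
1° of latitude spans 111000 m, so Δφ = 395.73 / 111000 × 3600 = 12.834″.

Δφ = 12.8″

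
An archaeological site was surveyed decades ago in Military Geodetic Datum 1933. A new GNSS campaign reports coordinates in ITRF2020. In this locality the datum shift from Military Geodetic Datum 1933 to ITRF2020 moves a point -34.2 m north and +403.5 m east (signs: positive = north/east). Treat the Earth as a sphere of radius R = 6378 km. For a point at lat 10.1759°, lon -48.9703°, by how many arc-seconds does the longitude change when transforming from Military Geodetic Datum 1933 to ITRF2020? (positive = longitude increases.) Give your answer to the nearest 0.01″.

Δλ = 13.26″

At latitude 10.1759°, cos φ = 0.984270.
One radian of longitude at latitude φ spans R cos φ, so Δλ = ΔE / (R cos φ) = 403.5 / (6378000 × 0.984270) = 6.4275e-05 rad = 13.258″.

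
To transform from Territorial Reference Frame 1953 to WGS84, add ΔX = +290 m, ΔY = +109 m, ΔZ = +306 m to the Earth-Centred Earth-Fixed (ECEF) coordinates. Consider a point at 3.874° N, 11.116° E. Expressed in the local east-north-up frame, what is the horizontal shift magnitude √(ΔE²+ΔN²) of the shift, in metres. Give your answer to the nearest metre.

289 m

At φ = 3.874°, λ = 11.116°: sin φ = 0.067563, cos φ = 0.997715, sin λ = 0.192796, cos λ = 0.981239.
ΔE = −sin λ·ΔX + cos λ·ΔY = −(0.192796)·(290) + (0.981239)·(109) = 51.04 m.
ΔN = −sin φ cos λ·ΔX − sin φ sin λ·ΔY + cos φ·ΔZ = −(0.067563)(0.981239)(290) − (0.067563)(0.192796)(109) + (0.997715)(306) = 284.66 m.
Horizontal magnitude = √(ΔE² + ΔN²) = √(51.04² + 284.66²) = 289.20 m.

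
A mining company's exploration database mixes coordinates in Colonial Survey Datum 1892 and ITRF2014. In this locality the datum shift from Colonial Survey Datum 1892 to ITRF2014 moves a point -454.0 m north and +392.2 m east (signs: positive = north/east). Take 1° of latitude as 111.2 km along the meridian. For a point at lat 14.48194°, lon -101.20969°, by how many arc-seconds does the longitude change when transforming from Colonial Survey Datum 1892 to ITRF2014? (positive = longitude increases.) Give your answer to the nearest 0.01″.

At latitude 14.48194°, cos φ = 0.968227.
1° of longitude at this latitude = 111.2 × cos φ = 107.67 km, so Δλ = 392.2 / 107666.8 = 0.0036427° = 13.114″.

Δλ = 13.11″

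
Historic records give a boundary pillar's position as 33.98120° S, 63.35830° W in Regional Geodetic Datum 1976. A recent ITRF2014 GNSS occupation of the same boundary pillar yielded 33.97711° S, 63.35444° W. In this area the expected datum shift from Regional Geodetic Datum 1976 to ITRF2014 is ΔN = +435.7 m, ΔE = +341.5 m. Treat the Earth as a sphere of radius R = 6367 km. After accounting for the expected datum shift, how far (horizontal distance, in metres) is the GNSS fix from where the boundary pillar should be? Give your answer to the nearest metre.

24 m

Observed coordinate differences: Δφ = +0.00409°, Δλ = +0.00386°.
Converting to metres (1° lat = 111125 m, cos φ = 0.829221): observed ΔN = 454.5 m, observed ΔE = 355.7 m.
Subtracting the expected shift leaves a residual of 454.5 − (435.7) = 18.8 m north and 355.7 − (341.5) = 14.2 m east.
Residual distance = √(18.8² + 14.2²) = 23.6 m.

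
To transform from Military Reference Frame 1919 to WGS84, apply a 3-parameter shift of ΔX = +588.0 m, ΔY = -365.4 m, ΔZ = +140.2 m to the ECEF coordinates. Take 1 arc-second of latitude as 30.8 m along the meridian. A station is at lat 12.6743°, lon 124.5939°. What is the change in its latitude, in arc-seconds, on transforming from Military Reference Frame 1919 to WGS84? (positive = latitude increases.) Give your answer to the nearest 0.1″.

sin φ = 0.219409, cos φ = 0.975633, sin λ = 0.823197, cos λ = -0.567756.
North component: ΔN = −sin φ cos λ·ΔX − sin φ sin λ·ΔY + cos φ·ΔZ = −(0.219409)(-0.567756)(588.0) − (0.219409)(0.823197)(-365.4) + (0.975633)(140.2) = 276.03 m.
1° of latitude spans 3600 × 30.80 = 110880 m, so Δφ = 276.03 / 110880 × 3600 = 8.962″.

Δφ = 9.0″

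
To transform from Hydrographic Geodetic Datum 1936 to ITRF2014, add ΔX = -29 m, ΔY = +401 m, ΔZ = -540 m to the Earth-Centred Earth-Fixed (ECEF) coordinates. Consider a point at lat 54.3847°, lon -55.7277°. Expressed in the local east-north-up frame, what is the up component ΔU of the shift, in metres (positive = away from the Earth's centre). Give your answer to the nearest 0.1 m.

At φ = 54.3847°, λ = -55.7277°: sin φ = 0.812945, cos φ = 0.582340, sin λ = -0.826371, cos λ = 0.563127.
ΔU = cos φ cos λ·ΔX + cos φ sin λ·ΔY + sin φ·ΔZ = (0.582340)(0.563127)(-29) + (0.582340)(-0.826371)(401) + (0.812945)(-540) = -641.47 m.

ΔU = -641.5 m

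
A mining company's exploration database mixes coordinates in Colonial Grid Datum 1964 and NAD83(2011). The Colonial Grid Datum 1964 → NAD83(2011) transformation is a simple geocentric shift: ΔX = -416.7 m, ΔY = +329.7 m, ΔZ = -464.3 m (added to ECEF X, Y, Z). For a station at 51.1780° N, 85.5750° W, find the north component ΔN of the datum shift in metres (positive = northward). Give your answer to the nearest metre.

The local north axis is (−sin φ cos λ, −sin φ sin λ, cos φ), giving ΔN = 25.048 + 256.103 − 291.071 = -9.92 m.

ΔN = -10 m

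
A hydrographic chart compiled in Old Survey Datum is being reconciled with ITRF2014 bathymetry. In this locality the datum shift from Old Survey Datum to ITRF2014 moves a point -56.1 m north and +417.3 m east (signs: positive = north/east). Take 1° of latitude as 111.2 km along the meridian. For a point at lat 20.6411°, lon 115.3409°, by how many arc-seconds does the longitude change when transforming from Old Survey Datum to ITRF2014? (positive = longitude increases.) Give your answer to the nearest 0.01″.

At latitude 20.6411°, cos φ = 0.935807.
1° of longitude at this latitude = 111.2 × cos φ = 104.06 km, so Δλ = 417.3 / 104061.7 = 0.0040101° = 14.436″.

Δλ = 14.44″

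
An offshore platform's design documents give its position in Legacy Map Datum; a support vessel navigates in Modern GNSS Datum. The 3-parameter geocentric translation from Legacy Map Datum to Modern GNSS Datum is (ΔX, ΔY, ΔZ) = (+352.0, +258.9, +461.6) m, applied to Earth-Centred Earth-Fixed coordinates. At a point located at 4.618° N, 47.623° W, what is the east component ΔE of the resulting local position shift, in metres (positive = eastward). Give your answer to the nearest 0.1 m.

The local east axis at (φ, λ) is (−sin λ, cos λ, 0), so ΔE = −sin(-47.623°)·352.0 + cos(-47.623°)·258.9 = 434.53 m.

ΔE = 434.5 m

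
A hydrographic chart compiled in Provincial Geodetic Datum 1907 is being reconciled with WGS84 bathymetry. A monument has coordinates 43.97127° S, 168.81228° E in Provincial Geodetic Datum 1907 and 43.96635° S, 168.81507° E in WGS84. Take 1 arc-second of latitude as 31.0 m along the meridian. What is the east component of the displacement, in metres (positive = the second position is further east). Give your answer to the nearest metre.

Δφ = -43.96635° − -43.97127° = +0.00492°; Δλ = 168.81507° − 168.81228° = +0.00279°.
1° of latitude = 3600 × 31.00 = 111600 m.
ΔN = Δφ × 111600 = 549.1 m; ΔE = Δλ × 111600 × cos(-43.97127°) = +0.00279 × 111600 × 0.719688 = 224.1 m.

ΔE = 224 m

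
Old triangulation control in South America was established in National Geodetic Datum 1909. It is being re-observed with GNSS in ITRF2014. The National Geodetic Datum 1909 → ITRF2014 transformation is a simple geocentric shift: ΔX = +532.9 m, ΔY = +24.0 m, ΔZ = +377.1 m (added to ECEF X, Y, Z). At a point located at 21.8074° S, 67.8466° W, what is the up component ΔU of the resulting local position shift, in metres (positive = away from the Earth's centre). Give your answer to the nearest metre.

ΔU = 26 m

At φ = -21.8074°, λ = -67.8466°: sin φ = -0.371488, cos φ = 0.928438, sin λ = -0.926178, cos λ = 0.377088.
ΔU = cos φ cos λ·ΔX + cos φ sin λ·ΔY + sin φ·ΔZ = (0.928438)(0.377088)(532.9) + (0.928438)(-0.926178)(24.0) + (-0.371488)(377.1) = 25.84 m.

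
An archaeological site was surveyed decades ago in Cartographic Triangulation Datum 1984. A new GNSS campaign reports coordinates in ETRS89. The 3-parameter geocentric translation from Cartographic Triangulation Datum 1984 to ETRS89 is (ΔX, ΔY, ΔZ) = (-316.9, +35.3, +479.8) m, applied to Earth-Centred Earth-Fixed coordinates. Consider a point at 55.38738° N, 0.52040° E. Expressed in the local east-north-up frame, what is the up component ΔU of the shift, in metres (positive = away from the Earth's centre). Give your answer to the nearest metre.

The local up (radial) axis is (cos φ cos λ, cos φ sin λ, sin φ), giving ΔU = -180.000 + 0.182 + 394.881 = 215.06 m.

ΔU = 215 m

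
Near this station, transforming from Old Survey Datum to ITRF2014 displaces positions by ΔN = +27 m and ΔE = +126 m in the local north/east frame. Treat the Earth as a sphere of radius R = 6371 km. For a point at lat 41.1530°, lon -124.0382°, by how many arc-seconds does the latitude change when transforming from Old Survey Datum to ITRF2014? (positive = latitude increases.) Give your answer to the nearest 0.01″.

On a sphere of radius R, 1 rad of latitude = R, so Δφ = ΔN / R = 27.0 / 6371000 = 4.2380e-06 rad = 0.874″.

Δφ = 0.87″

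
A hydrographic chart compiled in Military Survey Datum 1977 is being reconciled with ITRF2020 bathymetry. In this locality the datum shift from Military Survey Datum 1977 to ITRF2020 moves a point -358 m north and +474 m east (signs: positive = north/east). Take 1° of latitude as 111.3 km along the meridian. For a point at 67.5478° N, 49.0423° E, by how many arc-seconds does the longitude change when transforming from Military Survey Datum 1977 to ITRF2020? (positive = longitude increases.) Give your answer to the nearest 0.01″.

At latitude 67.5478°, cos φ = 0.381913.
1° of longitude at this latitude = 111.3 × cos φ = 42.51 km, so Δλ = 474.0 / 42506.9 = 0.0111511° = 40.144″.

Δλ = 40.14″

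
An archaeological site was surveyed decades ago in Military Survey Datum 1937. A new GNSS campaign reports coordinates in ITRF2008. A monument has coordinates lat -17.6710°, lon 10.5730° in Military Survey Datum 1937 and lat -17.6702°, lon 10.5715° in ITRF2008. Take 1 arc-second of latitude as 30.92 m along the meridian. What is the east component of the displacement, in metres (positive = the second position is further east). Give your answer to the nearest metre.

ΔE = -159 m

Δφ = -17.6702° − -17.6710° = +0.0008°; Δλ = 10.5715° − 10.5730° = -0.0015°.
1° of latitude = 3600 × 30.92 = 111312 m.
ΔN = Δφ × 111312 = 89.0 m; ΔE = Δλ × 111312 × cos(-17.6710°) = -0.0015 × 111312 × 0.952815 = -159.1 m.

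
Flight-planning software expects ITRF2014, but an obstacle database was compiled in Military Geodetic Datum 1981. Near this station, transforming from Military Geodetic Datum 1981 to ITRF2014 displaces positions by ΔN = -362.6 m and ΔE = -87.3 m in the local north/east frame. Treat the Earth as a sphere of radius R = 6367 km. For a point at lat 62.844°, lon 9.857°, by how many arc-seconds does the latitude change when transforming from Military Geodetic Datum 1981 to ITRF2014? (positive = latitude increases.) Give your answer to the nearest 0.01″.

On a sphere of radius R, 1 rad of latitude = R, so Δφ = ΔN / R = -362.6 / 6367000 = -5.6950e-05 rad = -11.747″.

Δφ = -11.75″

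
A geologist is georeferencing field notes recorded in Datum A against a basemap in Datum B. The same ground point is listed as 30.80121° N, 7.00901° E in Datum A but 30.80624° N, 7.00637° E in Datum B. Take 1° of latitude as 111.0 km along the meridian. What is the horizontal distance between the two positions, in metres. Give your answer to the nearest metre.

612 m

Δφ = 30.80624° − 30.80121° = +0.00503°; Δλ = 7.00637° − 7.00901° = -0.00264°.
ΔN = Δφ × 111000 = 558.3 m; ΔE = Δλ × 111000 × cos(30.80121°) = -0.00264 × 111000 × 0.858949 = -251.7 m.
Distance = √(ΔE² + ΔN²) = √((-251.7)² + 558.3²) = 612.4 m.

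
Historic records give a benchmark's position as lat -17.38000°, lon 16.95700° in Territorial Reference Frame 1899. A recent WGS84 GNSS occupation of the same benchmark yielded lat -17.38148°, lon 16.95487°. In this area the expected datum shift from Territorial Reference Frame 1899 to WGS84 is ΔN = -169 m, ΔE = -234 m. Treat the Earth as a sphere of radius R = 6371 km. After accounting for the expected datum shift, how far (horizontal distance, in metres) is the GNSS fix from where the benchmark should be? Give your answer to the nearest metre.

9 m

Observed coordinate differences: Δφ = -0.00148°, Δλ = -0.00213°.
Converting to metres (1° lat = 111195 m, cos φ = 0.954345): observed ΔN = -164.6 m, observed ΔE = -226.0 m.
Subtracting the expected shift leaves a residual of -164.6 − (-169) = 4.4 m north and -226.0 − (-234) = 8.0 m east.
Residual distance = √(4.4² + 8.0²) = 9.1 m.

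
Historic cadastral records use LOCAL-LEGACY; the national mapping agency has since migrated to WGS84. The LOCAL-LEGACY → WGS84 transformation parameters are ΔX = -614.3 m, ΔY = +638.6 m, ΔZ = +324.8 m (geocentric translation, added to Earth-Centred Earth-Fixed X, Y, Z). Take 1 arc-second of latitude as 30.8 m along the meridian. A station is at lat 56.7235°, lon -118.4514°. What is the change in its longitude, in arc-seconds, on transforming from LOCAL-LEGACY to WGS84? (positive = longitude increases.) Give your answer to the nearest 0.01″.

sin φ = 0.836032, cos φ = 0.548680, sin λ = -0.879222, cos λ = -0.476413.
East component: ΔE = −sin λ·ΔX + cos λ·ΔY = −(-0.879222)(-614.3) + (-0.476413)(638.6) = -844.34 m.
1° of latitude spans 3600 × 30.80 = 110880 m; at latitude φ, 1° of longitude spans that × cos φ = 60837.6 m, so Δλ = -844.34 / 60837.6 × 3600 = -49.963″.

Δλ = -49.96″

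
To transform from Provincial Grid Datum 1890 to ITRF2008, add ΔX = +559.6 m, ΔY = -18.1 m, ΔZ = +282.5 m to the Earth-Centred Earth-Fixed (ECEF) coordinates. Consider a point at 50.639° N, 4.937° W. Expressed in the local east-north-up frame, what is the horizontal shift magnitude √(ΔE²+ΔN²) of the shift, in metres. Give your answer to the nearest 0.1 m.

254.9 m

The local east axis at (φ, λ) is (−sin λ, cos λ, 0), so ΔE = −sin(-4.937°)·559.6 + cos(-4.937°)·(-18.1) = 30.13 m.
The local north axis is (−sin φ cos λ, −sin φ sin λ, cos φ), giving ΔN = -431.058 − 1.204 + 179.163 = -253.10 m.
Horizontal magnitude = √(ΔE² + ΔN²) = √(30.13² + (-253.10)²) = 254.89 m.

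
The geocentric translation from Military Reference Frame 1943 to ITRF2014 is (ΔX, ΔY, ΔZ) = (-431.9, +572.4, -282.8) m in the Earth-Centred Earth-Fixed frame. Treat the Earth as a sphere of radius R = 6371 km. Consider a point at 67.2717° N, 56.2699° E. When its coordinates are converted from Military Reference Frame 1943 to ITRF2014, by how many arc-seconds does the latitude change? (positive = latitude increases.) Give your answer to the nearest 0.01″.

sin φ = 0.922347, cos φ = 0.386362, sin λ = 0.831663, cos λ = 0.555281.
North component: ΔN = −sin φ cos λ·ΔX − sin φ sin λ·ΔY + cos φ·ΔZ = −(0.922347)(0.555281)(-431.9) − (0.922347)(0.831663)(572.4) + (0.386362)(-282.8) = -327.14 m.
1° of latitude spans πR/180 = 111195 m, so Δφ = -327.14 / 111195 × 3600 = -10.591″.

Δφ = -10.59″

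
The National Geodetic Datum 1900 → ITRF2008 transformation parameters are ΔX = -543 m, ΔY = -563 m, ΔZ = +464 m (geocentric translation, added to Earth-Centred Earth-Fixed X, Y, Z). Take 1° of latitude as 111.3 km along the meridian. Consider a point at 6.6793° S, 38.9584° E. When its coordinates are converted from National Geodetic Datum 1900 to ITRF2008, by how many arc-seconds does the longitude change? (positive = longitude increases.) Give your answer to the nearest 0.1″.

Δλ = -3.1″

sin φ = -0.116312, cos φ = 0.993213, sin λ = 0.628756, cos λ = 0.777603.
East component: ΔE = −sin λ·ΔX + cos λ·ΔY = −(0.628756)(-543) + (0.777603)(-563) = -96.38 m.
1° of latitude spans 111300 m; at latitude φ, 1° of longitude spans that × cos φ = 110544.6 m, so Δλ = -96.38 / 110544.6 × 3600 = -3.139″.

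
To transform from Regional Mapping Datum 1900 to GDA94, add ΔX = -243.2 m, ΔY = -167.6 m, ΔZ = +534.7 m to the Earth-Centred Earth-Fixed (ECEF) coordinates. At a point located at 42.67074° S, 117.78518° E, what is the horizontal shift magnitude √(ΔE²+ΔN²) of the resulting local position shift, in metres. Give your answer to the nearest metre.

At φ = -42.67074°, λ = 117.78518°: sin φ = -0.677784, cos φ = 0.735261, sin λ = 0.884702, cos λ = -0.466158.
ΔE = −sin λ·ΔX + cos λ·ΔY = −(0.884702)·(-243.2) + (-0.466158)·(-167.6) = 293.29 m.
ΔN = −sin φ cos λ·ΔX − sin φ sin λ·ΔY + cos φ·ΔZ = −(-0.677784)(-0.466158)(-243.2) − (-0.677784)(0.884702)(-167.6) + (0.735261)(534.7) = 369.48 m.
Horizontal magnitude = √(ΔE² + ΔN²) = √(293.29² + 369.48²) = 471.74 m.

472 m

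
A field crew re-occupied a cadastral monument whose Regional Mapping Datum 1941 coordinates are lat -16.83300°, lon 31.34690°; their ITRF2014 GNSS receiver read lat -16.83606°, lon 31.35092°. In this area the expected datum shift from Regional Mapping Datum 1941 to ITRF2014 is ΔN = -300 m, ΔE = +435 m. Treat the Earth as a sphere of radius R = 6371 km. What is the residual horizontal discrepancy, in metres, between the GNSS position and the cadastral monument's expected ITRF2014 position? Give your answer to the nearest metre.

41 m

Observed coordinate differences: Δφ = -0.00306°, Δλ = +0.00402°.
Converting to metres (1° lat = 111195 m, cos φ = 0.957153): observed ΔN = -340.3 m, observed ΔE = 427.9 m.
Subtracting the expected shift leaves a residual of -340.3 − (-300) = -40.3 m north and 427.9 − (435) = -7.1 m east.
Residual distance = √((-40.3)² + (-7.1)²) = 40.9 m.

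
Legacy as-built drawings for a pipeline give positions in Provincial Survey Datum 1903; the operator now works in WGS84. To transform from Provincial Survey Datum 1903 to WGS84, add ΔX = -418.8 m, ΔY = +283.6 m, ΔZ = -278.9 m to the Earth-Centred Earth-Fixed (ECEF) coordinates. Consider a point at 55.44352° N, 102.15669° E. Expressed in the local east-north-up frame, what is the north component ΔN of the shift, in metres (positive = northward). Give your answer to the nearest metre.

ΔN = -459 m

The local north axis is (−sin φ cos λ, −sin φ sin λ, cos φ), giving ΔN = -72.633 − 228.326 − 158.197 = -459.16 m.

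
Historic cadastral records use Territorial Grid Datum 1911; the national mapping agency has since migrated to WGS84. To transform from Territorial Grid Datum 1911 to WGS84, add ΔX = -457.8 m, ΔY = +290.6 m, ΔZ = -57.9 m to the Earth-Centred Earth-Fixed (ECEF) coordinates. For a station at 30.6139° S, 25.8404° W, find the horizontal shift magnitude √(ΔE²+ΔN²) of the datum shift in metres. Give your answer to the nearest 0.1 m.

At φ = -30.6139°, λ = -25.8404°: sin φ = -0.509250, cos φ = 0.860619, sin λ = -0.435866, cos λ = 0.900012.
ΔE = −sin λ·ΔX + cos λ·ΔY = −(-0.435866)·(-457.8) + (0.900012)·(290.6) = 62.00 m.
ΔN = −sin φ cos λ·ΔX − sin φ sin λ·ΔY + cos φ·ΔZ = −(-0.509250)(0.900012)(-457.8) − (-0.509250)(-0.435866)(290.6) + (0.860619)(-57.9) = -324.16 m.
Horizontal magnitude = √(ΔE² + ΔN²) = √(62.00² + (-324.16)²) = 330.03 m.

330.0 m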